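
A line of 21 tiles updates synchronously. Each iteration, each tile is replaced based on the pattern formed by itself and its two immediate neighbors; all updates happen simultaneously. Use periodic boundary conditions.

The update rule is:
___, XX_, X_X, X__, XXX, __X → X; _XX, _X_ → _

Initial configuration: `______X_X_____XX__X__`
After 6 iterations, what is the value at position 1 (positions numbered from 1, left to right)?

XXXXXX_X_XXXXX_XXX_XX
XXXXXXX_X_XXXXX_XXX_X
XXXXXXXX_X_XXXXX_XXX_
_XXXXXXXX_X_XXXXX_XXX
X_XXXXXXXX_X_XXXXX_XX
XX_XXXXXXXX_X_XXXXX_X
position 1 holds X

X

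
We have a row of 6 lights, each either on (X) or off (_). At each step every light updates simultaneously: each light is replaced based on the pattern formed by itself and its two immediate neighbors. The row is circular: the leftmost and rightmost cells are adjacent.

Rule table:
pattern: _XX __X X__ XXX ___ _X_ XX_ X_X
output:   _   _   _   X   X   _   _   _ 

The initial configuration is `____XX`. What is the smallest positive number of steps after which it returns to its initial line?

step 1: _XX___
step 2: ____XX

2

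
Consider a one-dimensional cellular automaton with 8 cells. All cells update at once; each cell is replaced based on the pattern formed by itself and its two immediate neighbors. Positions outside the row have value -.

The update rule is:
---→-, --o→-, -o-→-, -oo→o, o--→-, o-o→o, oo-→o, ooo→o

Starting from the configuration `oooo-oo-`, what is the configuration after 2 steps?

ooooooo-

ooooooo-
ooooooo-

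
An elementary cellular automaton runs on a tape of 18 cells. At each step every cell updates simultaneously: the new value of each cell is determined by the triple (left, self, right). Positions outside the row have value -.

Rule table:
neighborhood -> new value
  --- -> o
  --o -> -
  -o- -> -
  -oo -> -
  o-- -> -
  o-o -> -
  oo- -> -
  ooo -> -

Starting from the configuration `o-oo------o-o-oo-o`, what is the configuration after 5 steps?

step 1: -----oooo---------
step 2: oooo------oooooooo
step 3: -----oooo---------  (repeats step 1; period 2)
step 5: -----oooo---------

-----oooo---------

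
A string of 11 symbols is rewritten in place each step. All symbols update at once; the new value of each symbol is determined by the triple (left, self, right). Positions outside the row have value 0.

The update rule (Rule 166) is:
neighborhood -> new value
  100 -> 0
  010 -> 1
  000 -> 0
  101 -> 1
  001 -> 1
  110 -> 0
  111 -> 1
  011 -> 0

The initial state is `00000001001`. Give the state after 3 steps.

step 1: 00000011011
step 2: 00000100100
step 3: 00001101100

00001101100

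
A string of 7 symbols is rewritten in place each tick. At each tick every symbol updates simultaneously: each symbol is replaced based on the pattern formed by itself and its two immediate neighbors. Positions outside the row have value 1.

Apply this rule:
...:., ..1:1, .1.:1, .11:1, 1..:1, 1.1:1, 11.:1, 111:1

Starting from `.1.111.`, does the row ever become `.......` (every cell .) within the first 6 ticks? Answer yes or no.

no

1111111
1111111  (fixed point — unchanged through tick 6)
tick 6 is 1111111, still not uniform .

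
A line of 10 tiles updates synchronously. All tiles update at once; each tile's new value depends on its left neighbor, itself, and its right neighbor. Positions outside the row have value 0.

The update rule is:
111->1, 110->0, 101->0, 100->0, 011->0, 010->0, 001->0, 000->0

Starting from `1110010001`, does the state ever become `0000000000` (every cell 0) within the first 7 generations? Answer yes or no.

yes

generation 1: 0100000000
generation 2: 0000000000
all cells are 0 at generation 2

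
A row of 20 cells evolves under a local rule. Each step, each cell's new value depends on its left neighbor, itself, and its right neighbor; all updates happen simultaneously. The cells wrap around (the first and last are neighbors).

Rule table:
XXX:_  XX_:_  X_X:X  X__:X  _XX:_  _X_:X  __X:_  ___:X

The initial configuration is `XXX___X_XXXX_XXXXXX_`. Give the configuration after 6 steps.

step 1: ___XX_XX____X______X
step 2: XX___X__XXX_XXXXXX_X
step 3: __XX_XX____X______X_
step 4: X___X__XXX_XXXXXX_XX
step 5: _XX_XX____X______X__
step 6: ___X__XXX_XXXXXX_XXX

___X__XXX_XXXXXX_XXX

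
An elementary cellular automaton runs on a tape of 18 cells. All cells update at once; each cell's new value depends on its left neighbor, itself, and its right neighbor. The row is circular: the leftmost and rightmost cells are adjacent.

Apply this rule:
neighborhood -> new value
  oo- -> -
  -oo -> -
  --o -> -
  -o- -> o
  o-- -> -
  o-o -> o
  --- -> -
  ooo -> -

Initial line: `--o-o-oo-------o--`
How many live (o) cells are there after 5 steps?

1

step 1: --oooo---------o--
step 2: ---------------o--
step 3: ---------------o--  (fixed point — unchanged through step 5)
count of o: 1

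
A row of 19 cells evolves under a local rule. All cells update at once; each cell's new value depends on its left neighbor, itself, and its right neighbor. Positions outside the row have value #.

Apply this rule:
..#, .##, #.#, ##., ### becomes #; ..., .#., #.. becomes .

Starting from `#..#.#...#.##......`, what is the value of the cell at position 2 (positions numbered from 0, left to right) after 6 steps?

#.#.#...#.###.....#
##.#...#.####....##
###...#.#####...###
###..#.######..####
###.#.#######.#####
####.##############
position 2 holds #

#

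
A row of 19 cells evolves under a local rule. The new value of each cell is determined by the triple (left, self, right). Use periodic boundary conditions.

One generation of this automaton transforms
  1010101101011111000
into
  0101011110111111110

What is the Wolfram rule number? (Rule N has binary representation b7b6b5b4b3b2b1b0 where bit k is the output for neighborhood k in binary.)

position 12: 111 → 1  (bit 7 = 1)
position 7: 110 → 1  (bit 6 = 1)
position 1: 101 → 1  (bit 5 = 1)
position 16: 100 → 1  (bit 4 = 1)
position 6: 011 → 1  (bit 3 = 1)
position 0: 010 → 0  (bit 2 = 0)
position 18: 001 → 0  (bit 1 = 0)
position 17: 000 → 1  (bit 0 = 1)
bits b7..b0 = 11111001 = 249

249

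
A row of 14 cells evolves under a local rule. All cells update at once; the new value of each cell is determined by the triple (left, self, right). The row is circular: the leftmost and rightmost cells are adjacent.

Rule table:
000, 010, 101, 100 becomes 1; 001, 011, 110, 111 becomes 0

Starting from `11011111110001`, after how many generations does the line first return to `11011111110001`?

00100000001100
10111111100011
01000000011000
01111111000111
10000000110000
11111110001110
00000001100001
11111100011101
00000011000010
11111000111011
00000110000100
11110001110111
00001100001000
11100011101111
00011000010000
11000111011111
00110000100000
10001110111111
01100001000000
00011101111111
11000010000000
00111011111110
10000100000001
01110111111100
00001000000011
11101111111000
00010000000110
11011111110001

28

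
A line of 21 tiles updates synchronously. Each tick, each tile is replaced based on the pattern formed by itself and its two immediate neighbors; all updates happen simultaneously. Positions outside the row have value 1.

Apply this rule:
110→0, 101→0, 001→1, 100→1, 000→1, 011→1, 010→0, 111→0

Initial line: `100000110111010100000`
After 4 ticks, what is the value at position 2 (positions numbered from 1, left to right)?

1

011111100100000011111
010000011011111110000
001111110010000001111
111000001101111111000
position 2 holds 1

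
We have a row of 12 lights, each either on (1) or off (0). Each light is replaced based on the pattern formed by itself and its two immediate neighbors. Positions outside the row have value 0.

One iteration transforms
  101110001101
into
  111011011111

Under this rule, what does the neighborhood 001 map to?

At position 7 the neighborhood is 001; the next row has 1 there.

1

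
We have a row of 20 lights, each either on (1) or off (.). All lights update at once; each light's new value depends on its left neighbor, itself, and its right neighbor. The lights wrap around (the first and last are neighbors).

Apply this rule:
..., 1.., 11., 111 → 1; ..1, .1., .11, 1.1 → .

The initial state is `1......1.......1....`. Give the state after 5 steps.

step 1: .11111..111111..111.
step 2: ..11111..111111..111
step 3: 1..11111..111111..11
step 4: 11..11111..111111..1
step 5: 111..11111..111111..

111..11111..111111..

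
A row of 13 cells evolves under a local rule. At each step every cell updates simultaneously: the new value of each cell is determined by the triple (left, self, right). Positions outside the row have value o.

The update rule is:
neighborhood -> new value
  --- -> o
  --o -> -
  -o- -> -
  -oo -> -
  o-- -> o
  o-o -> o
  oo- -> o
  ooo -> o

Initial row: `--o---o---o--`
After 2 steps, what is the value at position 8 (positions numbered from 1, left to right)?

-

o--oo--oo--o-
oo--oo--oo--o
position 8 holds -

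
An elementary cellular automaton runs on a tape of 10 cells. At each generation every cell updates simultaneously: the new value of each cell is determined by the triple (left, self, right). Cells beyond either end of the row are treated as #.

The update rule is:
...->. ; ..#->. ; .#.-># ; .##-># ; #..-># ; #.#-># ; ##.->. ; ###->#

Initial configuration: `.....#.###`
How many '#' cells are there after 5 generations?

9

#....#####
.#...#####
###..#####
##.#.#####
#.########
count of #: 9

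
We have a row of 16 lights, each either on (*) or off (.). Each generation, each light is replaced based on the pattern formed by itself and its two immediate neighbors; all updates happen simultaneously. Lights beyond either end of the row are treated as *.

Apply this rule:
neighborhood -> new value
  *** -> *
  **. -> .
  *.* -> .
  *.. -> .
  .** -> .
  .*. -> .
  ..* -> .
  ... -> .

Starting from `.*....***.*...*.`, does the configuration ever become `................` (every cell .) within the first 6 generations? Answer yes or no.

yes

generation 1: .......*........
generation 2: ................
all cells are . at generation 2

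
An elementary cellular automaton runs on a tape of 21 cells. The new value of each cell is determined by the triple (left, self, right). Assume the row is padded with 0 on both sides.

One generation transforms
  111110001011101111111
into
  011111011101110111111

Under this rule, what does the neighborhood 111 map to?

At position 1 the neighborhood is 111; the next row has 1 there.

1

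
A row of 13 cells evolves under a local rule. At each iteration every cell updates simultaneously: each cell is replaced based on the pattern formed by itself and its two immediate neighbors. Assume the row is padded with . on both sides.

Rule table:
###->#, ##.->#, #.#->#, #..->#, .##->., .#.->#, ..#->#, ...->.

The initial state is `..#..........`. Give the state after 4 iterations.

.##.###......

.###.........
#.###........
##.###.......
.##.###......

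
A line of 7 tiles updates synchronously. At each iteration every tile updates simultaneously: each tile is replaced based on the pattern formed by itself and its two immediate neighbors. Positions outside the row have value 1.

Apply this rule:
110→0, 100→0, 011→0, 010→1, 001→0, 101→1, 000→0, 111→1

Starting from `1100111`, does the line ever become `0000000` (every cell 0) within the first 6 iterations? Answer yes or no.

yes

iteration 1: 1000011
iteration 2: 0000001
iteration 3: 0000000
all cells are 0 at iteration 3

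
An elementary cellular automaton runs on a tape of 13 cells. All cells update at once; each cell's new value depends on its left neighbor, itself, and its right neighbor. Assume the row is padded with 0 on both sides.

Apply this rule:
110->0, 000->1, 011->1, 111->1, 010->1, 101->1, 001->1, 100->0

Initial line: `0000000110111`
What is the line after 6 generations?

1111111101110
1111111011100
1111110111001
1111101110011
1111011100110
1110111001100

1110111001100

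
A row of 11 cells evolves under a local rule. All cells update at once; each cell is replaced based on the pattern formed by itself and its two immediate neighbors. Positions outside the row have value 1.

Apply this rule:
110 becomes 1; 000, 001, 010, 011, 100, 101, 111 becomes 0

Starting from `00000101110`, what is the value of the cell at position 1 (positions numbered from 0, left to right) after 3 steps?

0

00000000010
00000000000
00000000000
position 1 holds 0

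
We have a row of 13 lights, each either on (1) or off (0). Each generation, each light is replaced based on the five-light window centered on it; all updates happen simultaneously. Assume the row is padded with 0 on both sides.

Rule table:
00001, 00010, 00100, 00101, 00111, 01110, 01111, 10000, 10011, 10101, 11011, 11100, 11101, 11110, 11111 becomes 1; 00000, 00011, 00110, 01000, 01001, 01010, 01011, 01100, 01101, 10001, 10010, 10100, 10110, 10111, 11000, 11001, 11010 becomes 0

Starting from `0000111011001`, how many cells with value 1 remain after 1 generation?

0010111100001
count of 1: 6

6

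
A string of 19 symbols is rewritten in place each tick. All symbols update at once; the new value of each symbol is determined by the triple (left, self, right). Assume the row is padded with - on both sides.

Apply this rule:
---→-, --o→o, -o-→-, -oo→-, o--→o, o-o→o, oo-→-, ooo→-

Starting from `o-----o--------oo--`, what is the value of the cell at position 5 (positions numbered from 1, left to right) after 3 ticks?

-o---o-o------o--o-
o-o-o-o-o----o-oo-o
-o-o-o-o-o--o-o--o-
position 5 holds -

-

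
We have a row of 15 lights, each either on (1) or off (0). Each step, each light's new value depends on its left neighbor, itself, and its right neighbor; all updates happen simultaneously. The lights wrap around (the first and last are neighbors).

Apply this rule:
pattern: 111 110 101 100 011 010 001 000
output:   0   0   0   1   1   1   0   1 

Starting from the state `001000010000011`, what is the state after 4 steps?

101000010000010

step 1: 101111011111010
step 2: 101000010000010
step 3: 101111011111010  (repeats step 1; period 2)
step 4: 101000010000010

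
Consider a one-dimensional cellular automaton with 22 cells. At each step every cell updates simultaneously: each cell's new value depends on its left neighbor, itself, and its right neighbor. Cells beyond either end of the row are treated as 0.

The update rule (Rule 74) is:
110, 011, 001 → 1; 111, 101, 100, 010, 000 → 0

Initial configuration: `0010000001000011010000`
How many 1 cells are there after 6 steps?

4

0100000010000111000000
1000000100001101000000
0000001000011100000000
0000010000110100000000
0000100001110000000000
0001000011010000000000
count of 1: 4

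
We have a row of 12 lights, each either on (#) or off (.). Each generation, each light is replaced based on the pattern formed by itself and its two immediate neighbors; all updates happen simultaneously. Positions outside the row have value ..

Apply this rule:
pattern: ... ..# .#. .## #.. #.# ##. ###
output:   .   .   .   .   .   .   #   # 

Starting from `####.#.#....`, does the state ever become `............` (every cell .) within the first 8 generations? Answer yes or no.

.###........
..##........
...#........
............
all cells are . at generation 4

yes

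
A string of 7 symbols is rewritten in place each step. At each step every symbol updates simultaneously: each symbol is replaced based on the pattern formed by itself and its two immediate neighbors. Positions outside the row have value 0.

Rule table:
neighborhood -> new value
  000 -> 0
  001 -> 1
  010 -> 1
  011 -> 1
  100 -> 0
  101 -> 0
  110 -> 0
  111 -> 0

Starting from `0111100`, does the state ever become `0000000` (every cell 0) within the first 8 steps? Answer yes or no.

1100000
1000000
1000000  (fixed point — unchanged through step 8)
step 8 is 1000000, still not uniform 0

no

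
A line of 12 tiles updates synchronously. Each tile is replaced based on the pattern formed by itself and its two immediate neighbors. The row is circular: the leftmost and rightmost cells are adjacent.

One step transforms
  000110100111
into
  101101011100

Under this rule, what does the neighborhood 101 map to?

1

At position 5 the neighborhood is 101; the next row has 1 there.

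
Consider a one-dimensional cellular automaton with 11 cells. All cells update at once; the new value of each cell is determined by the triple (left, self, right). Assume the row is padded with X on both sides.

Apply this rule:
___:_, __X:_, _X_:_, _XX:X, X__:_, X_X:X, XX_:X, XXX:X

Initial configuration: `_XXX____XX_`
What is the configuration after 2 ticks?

XXXX____XXX

tick 1: XXXX____XXX
tick 2: XXXX____XXX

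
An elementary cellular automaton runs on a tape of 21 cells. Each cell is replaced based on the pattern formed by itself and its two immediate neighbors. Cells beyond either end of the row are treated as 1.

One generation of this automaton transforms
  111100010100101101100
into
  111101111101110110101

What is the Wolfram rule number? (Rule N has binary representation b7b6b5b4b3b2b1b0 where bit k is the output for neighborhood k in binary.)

231

position 0: 111 → 1  (bit 7 = 1)
position 3: 110 → 1  (bit 6 = 1)
position 8: 101 → 1  (bit 5 = 1)
position 4: 100 → 0  (bit 4 = 0)
position 14: 011 → 0  (bit 3 = 0)
position 7: 010 → 1  (bit 2 = 1)
position 6: 001 → 1  (bit 1 = 1)
position 5: 000 → 1  (bit 0 = 1)
bits b7..b0 = 11100111 = 231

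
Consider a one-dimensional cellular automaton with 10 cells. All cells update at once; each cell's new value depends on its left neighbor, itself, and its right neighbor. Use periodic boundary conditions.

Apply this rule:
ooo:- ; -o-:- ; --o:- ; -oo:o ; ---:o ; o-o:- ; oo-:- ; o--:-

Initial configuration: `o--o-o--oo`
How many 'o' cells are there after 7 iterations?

4

--------o-
ooooooo---
o-------o-
--ooooo---
o-o-----oo
----ooo-o-
ooo-o-----
count of o: 4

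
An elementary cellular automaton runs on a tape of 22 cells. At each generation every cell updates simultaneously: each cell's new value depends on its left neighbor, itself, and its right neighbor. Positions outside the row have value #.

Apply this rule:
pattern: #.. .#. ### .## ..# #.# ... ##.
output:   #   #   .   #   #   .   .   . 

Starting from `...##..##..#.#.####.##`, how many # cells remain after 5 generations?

13

#.##.###.###.#.#....#.
..#..#...#...#.##..##.
#######.###.##.#.###..
........#...#..#.#..##
#......###.#####.####.
count of #: 13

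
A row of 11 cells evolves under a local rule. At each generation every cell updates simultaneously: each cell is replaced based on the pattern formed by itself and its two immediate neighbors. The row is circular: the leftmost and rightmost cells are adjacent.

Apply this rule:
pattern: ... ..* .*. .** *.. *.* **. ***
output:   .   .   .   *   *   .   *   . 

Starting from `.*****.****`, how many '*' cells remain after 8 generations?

2

.*...*.*..*
..*.....*..
...*.....*.
....*.....*
*....*.....
.*....*....
..*....*...
...*....*..
count of *: 2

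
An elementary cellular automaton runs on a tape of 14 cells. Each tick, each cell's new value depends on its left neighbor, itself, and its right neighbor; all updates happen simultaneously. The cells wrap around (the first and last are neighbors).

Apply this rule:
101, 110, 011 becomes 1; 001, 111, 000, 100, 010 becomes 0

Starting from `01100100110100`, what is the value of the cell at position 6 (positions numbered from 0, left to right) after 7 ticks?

01100000111000
01100000101000
01100000010000
01100000000000
01100000000000  (fixed point — unchanged through tick 7)
position 6 holds 0

0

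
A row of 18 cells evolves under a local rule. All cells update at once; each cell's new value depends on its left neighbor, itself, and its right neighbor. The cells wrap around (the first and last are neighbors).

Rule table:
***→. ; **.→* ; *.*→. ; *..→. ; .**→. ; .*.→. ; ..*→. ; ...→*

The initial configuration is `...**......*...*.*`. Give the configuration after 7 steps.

step 1: .*..*.****...*....
step 2: .........*.*...***
step 3: .*******.....*...*
step 4: .......*.***...*..
step 5: ******.....*.*...*
step 6: .....*.***.....*..
step 7: ****.....*.***...*

****.....*.***...*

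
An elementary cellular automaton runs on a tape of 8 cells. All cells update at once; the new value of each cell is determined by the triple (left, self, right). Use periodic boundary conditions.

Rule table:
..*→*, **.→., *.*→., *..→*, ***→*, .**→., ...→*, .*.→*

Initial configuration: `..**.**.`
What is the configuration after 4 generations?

**.....*
*.*****.
*..***..
***.*.**

***.*.**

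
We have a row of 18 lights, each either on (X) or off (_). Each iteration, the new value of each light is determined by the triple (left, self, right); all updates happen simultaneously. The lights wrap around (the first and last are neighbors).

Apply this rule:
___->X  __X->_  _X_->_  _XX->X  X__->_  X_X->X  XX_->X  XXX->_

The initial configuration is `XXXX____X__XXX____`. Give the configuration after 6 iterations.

iteration 1: X__X_XX____X_X_XX_
iteration 2: ____XXX_XX__X_XXXX
iteration 3: _XX_X_XXXX___XX__X
iteration 4: XXXX_XX__X_X_XX___
iteration 5: X__XXXX___X_XXX_X_
iteration 6: ___X__X_X__XX_XX_X

___X__X_X__XX_XX_X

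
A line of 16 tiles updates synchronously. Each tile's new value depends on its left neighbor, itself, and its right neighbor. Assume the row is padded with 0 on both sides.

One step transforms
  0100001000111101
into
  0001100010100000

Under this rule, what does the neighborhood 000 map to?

1

At position 3 the neighborhood is 000; the next row has 1 there.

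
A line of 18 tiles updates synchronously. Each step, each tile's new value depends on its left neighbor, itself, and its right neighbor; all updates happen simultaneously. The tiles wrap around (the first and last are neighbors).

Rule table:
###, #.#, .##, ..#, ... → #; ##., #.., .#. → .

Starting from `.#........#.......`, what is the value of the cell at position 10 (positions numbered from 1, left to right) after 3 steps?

.

#..#######..######
..#######..#######
.#######..#######.
position 10 holds .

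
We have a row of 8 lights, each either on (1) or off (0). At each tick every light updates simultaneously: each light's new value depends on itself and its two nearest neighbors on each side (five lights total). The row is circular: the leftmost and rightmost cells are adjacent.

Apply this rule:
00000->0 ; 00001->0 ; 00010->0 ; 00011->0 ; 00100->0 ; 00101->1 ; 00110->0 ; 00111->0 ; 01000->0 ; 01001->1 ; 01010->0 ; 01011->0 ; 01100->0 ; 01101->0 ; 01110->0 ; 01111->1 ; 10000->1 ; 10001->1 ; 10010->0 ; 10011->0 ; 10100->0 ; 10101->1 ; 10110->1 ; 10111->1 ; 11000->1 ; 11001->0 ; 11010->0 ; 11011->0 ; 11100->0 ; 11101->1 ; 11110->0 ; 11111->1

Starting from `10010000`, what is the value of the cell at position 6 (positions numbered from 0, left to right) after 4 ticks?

01000100
00010001
01000100  (repeats tick 1; period 2)
tick 4: 00010001
position 6 holds 0

0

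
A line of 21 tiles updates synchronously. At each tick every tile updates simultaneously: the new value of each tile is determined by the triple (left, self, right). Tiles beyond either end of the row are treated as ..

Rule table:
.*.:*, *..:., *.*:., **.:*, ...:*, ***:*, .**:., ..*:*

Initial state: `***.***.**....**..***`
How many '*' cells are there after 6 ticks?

11

.**..**..*.***.*.*.**
*.*.*.*.**..**.*.*..*
*.*.*.*..*.*.*.*.*.**
*.*.*.*.**.*.*.*.*..*
*.*.*.*..*.*.*.*.*.**  (repeats tick 3; period 2)
tick 6: *.*.*.*.**.*.*.*.*..*
count of *: 11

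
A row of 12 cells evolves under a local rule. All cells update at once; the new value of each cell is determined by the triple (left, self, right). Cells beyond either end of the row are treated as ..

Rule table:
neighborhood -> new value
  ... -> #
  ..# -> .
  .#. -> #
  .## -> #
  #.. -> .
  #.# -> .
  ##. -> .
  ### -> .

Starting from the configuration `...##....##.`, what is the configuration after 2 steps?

##.#..##.#..
#..#..#..#.#

#..#..#..#.#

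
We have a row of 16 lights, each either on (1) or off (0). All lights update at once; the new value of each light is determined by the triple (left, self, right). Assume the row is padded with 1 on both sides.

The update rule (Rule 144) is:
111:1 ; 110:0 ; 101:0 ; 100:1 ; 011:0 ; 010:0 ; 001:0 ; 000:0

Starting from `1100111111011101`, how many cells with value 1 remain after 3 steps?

4

1010011110001000
0001001101000100
1000100000100010
count of 1: 4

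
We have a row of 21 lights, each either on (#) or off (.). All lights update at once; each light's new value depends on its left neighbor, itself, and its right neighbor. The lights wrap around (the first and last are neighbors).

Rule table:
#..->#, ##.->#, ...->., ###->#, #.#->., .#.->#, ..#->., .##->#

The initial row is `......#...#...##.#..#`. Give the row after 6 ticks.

#.....##..##..##.##.#
##....###.###.##.##.#
###...###.###.##.##.#
####..###.###.##.##.#
#####.###.###.##.##.#
#####.###.###.##.##.#

#####.###.###.##.##.#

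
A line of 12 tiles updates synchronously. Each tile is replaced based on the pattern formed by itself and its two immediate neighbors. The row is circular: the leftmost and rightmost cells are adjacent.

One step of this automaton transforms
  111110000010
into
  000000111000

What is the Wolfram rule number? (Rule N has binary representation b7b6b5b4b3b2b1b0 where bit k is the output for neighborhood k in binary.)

position 1: 111 → 0  (bit 7 = 0)
position 4: 110 → 0  (bit 6 = 0)
position 11: 101 → 0  (bit 5 = 0)
position 5: 100 → 0  (bit 4 = 0)
position 0: 011 → 0  (bit 3 = 0)
position 10: 010 → 0  (bit 2 = 0)
position 9: 001 → 0  (bit 1 = 0)
position 6: 000 → 1  (bit 0 = 1)
bits b7..b0 = 00000001 = 1

1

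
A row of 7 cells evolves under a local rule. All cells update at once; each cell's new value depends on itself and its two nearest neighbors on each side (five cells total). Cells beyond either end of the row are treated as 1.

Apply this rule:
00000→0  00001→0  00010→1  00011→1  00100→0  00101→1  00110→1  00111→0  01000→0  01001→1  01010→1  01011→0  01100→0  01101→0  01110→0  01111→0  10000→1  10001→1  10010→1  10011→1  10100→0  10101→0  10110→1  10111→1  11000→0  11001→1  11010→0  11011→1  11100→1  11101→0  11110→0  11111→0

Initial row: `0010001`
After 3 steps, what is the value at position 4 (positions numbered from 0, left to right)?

0

step 1: 1100110
step 2: 0111101
step 3: 1100011
position 4 holds 0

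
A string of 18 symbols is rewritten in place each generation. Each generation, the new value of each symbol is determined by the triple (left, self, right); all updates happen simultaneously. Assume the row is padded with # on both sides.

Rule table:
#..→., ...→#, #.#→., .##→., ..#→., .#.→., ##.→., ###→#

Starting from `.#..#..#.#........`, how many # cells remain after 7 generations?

generation 1: ...........######.
generation 2: .#########..####..
generation 3: ..#######....##...
generation 4: ...#####..##....#.
generation 5: .#..###......##...
generation 6: .....#..####....#.
generation 7: .###.....##..##...
count of #: 7

7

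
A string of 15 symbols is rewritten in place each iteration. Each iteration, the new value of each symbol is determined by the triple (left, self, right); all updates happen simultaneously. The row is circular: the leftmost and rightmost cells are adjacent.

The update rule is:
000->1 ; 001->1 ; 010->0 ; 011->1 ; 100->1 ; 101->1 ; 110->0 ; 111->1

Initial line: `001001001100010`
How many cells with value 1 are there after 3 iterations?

iteration 1: 110110111011101
iteration 2: 101101110111011
iteration 3: 011011101110111
count of 1: 11

11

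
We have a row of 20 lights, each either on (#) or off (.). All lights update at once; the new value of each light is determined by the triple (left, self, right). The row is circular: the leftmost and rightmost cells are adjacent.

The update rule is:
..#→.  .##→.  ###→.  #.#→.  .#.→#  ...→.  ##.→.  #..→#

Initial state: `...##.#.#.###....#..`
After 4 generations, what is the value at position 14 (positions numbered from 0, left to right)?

.

......#.#....#...##.
......#.##...##....#
#.....#...#....#...#
.#....##..##...##...
position 14 holds .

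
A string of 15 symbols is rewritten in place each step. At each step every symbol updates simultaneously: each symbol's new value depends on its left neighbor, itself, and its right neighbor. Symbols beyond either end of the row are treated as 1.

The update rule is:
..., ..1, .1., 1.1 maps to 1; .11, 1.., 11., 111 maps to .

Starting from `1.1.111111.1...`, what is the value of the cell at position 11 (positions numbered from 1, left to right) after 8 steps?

step 1: .111......11.11
step 2: 1....11111..1..
step 3: ..111......11.1
step 4: .1....11111..1.
step 5: 11.111......111
step 6: ..1....11111...
step 7: .11.111......11
step 8: 1..1....11111..
position 11 holds 1

1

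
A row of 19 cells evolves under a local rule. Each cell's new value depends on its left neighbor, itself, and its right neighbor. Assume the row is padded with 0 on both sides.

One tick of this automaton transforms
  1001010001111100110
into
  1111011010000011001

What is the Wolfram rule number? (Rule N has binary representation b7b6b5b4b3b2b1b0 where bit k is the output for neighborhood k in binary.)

position 10: 111 → 0  (bit 7 = 0)
position 13: 110 → 0  (bit 6 = 0)
position 4: 101 → 0  (bit 5 = 0)
position 1: 100 → 1  (bit 4 = 1)
position 9: 011 → 0  (bit 3 = 0)
position 0: 010 → 1  (bit 2 = 1)
position 2: 001 → 1  (bit 1 = 1)
position 7: 000 → 0  (bit 0 = 0)
bits b7..b0 = 00010110 = 22

22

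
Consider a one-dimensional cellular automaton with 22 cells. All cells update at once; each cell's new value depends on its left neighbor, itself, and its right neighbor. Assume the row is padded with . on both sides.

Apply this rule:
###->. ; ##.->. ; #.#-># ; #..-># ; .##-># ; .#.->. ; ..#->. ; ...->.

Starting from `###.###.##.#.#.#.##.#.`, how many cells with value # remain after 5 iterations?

#..##..##.#.#.#.##.#.#
.#.#.#.#.#.#.#.##.#.#.
..#.#.#.#.#.#.##.#.#.#
...#.#.#.#.#.##.#.#.#.
....#.#.#.#.##.#.#.#.#
count of #: 10

10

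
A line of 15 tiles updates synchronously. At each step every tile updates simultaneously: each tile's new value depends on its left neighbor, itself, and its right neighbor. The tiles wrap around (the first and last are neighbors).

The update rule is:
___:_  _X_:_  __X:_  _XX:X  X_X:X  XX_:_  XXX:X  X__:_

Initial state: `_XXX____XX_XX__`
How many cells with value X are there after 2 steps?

_XX_____X_XX___
_X_______XX____
count of X: 3

3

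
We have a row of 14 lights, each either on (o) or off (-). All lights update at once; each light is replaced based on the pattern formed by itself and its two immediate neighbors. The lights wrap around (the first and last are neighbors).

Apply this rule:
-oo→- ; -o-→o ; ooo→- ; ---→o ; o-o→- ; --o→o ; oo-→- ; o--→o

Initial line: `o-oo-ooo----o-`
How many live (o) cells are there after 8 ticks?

8

o-------ooooo-
oooooooo------
--------oooooo
oooooooo------  (repeats tick 2; period 2)
tick 8: oooooooo------
count of o: 8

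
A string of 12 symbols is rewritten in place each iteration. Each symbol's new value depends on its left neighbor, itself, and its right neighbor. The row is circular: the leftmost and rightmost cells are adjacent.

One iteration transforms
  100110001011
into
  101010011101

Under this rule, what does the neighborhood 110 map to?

1

At position 0 the neighborhood is 110; the next row has 1 there.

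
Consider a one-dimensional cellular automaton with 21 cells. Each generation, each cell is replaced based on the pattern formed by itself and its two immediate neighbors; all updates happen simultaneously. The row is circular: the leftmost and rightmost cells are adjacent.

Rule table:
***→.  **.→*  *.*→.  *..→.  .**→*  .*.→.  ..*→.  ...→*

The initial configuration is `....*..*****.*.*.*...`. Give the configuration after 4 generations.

generation 1: ***....*...*.......**
generation 2: ..*.**...*...*****.*.
generation 3: *...**.*...*.*...*...
generation 4: ..*.**...*.....*...*.

..*.**...*.....*...*.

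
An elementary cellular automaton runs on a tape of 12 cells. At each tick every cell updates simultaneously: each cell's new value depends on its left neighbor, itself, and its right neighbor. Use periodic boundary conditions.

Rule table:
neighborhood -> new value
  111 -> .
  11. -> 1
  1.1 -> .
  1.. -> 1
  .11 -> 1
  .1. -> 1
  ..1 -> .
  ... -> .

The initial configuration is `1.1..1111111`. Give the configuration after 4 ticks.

1.11.1.11...

1.11.1......
1.11.11.....
1.11.111....
1.11.1.11...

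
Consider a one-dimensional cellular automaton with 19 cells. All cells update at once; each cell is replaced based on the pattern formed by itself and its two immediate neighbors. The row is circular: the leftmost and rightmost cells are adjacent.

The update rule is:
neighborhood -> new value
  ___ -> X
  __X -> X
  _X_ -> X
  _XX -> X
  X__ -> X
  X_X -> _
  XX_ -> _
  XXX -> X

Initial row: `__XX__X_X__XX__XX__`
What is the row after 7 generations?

X_XXXX_XXX_XXXXX_XX

XXX_XXX_XXXX_XXX_XX
XX__XX__XXX__XX__XX
X_XXX_XXXX_XXX_XXXX
__XX__XXX__XX__XXXX
XXX_XXXX_XXX_XXXXX_
XX__XXX__XX__XXXX__
X_XXXX_XXX_XXXXX_XX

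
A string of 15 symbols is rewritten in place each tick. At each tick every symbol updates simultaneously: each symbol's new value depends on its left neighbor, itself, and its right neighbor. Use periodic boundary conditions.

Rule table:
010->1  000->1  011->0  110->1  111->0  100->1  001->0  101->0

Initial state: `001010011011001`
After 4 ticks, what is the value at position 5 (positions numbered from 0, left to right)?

101011001001101
101001101100100
101100100110110
100110110010010
position 5 holds 0

0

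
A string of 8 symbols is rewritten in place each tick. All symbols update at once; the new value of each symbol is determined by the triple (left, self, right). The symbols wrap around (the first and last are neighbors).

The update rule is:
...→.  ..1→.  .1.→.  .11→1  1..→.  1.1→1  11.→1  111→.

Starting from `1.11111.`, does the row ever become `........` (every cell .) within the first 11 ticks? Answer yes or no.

.11...11
111...11
..1...1.
........
all cells are . at tick 4

yes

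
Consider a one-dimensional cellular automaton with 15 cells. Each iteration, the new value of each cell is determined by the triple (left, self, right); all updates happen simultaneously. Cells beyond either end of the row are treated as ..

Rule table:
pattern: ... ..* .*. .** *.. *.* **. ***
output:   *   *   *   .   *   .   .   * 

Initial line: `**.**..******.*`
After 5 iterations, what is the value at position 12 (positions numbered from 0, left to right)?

*

.....**.****..*
*****....**.***
.***.****....*.
*.*...**.******
*.****....****.
position 12 holds *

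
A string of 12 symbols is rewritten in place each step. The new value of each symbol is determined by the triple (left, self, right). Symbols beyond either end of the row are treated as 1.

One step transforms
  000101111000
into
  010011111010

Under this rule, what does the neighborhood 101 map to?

At position 4 the neighborhood is 101; the next row has 1 there.

1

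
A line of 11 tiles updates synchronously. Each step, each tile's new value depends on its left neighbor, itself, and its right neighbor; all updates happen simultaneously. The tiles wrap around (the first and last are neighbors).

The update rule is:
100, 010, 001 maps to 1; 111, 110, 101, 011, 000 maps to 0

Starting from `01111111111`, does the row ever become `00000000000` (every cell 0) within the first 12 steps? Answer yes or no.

step 1: 00000000000
all cells are 0 at step 1

yes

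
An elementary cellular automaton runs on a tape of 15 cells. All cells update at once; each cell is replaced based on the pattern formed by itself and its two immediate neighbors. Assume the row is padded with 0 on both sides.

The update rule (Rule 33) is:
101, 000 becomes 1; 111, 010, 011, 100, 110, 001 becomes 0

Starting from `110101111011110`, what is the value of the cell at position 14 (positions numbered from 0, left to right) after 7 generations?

0

001010000100000
100100110001111
000000000100000
111111110001111
000000000100000  (repeats generation 3; period 2)
generation 7: 000000000100000
position 14 holds 0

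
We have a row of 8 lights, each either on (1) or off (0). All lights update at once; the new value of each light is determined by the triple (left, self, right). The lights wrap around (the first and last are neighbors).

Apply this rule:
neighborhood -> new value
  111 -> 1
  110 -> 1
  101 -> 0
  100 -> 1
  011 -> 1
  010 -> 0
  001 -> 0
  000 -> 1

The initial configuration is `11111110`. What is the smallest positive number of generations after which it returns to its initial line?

1

11111110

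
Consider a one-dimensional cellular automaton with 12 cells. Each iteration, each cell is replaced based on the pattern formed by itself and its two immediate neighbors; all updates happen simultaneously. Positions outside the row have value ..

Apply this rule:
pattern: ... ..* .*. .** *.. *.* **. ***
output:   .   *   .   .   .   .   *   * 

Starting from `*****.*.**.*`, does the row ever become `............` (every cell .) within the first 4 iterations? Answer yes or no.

.****....*..
*.***...*...
...**..*....
..*.*.*.....
iteration 4 is ..*.*.*....., still not uniform .

no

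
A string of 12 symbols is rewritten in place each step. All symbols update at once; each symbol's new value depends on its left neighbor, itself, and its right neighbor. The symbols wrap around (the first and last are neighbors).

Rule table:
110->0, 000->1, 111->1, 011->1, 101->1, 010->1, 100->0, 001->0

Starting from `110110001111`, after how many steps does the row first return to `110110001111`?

12

step 1: 101100101111
step 2: 011000111111
step 3: 110010111110
step 4: 100011111101
step 5: 001011111011
step 6: 001111110110
step 7: 101111101100
step 8: 111111011000
step 9: 111110110010
step 10: 111101100011
step 11: 111011001011
step 12: 110110001111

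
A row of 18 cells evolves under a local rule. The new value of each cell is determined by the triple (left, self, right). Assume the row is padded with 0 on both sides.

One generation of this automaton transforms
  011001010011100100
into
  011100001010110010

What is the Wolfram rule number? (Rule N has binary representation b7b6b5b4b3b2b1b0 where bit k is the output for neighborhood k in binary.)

position 11: 111 → 0  (bit 7 = 0)
position 2: 110 → 1  (bit 6 = 1)
position 6: 101 → 0  (bit 5 = 0)
position 3: 100 → 1  (bit 4 = 1)
position 1: 011 → 1  (bit 3 = 1)
position 5: 010 → 0  (bit 2 = 0)
position 0: 001 → 0  (bit 1 = 0)
position 17: 000 → 0  (bit 0 = 0)
bits b7..b0 = 01011000 = 88

88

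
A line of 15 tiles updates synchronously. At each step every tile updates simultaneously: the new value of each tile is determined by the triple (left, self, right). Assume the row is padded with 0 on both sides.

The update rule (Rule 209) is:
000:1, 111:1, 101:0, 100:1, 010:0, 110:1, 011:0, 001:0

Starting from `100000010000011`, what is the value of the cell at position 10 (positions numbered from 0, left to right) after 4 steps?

011111001111001
001111100111100
100111110011111
010011111001111
position 10 holds 0

0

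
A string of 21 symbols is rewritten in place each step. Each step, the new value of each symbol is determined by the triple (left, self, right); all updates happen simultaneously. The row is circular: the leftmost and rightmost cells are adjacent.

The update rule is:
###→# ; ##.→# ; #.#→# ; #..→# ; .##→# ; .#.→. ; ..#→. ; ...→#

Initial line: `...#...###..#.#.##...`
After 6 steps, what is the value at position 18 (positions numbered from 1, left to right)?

step 1: ##..##.####..#.######
step 2: ###.########..#######
step 3: #############.#######
step 4: #####################
step 5: #####################  (fixed point — unchanged through step 6)
position 18 holds #

#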